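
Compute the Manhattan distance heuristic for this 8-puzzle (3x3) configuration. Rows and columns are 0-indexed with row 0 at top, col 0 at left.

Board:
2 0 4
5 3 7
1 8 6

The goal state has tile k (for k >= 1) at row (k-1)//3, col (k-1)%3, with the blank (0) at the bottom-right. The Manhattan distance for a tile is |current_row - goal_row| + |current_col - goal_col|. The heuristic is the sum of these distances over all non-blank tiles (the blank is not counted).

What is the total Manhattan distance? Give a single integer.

Answer: 13

Derivation:
Tile 2: at (0,0), goal (0,1), distance |0-0|+|0-1| = 1
Tile 4: at (0,2), goal (1,0), distance |0-1|+|2-0| = 3
Tile 5: at (1,0), goal (1,1), distance |1-1|+|0-1| = 1
Tile 3: at (1,1), goal (0,2), distance |1-0|+|1-2| = 2
Tile 7: at (1,2), goal (2,0), distance |1-2|+|2-0| = 3
Tile 1: at (2,0), goal (0,0), distance |2-0|+|0-0| = 2
Tile 8: at (2,1), goal (2,1), distance |2-2|+|1-1| = 0
Tile 6: at (2,2), goal (1,2), distance |2-1|+|2-2| = 1
Sum: 1 + 3 + 1 + 2 + 3 + 2 + 0 + 1 = 13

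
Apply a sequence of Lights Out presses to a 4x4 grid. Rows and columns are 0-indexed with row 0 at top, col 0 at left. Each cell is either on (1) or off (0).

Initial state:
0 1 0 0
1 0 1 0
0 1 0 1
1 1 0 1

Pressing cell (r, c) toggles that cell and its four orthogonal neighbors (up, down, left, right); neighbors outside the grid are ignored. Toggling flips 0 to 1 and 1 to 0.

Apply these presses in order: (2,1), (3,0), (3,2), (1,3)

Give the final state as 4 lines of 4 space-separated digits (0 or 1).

After press 1 at (2,1):
0 1 0 0
1 1 1 0
1 0 1 1
1 0 0 1

After press 2 at (3,0):
0 1 0 0
1 1 1 0
0 0 1 1
0 1 0 1

After press 3 at (3,2):
0 1 0 0
1 1 1 0
0 0 0 1
0 0 1 0

After press 4 at (1,3):
0 1 0 1
1 1 0 1
0 0 0 0
0 0 1 0

Answer: 0 1 0 1
1 1 0 1
0 0 0 0
0 0 1 0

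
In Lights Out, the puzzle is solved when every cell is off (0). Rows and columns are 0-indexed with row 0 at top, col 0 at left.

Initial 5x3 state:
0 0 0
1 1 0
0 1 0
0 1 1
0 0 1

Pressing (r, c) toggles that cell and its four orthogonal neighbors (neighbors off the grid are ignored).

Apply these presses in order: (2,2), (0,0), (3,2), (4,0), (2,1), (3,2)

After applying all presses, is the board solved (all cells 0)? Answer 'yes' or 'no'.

After press 1 at (2,2):
0 0 0
1 1 1
0 0 1
0 1 0
0 0 1

After press 2 at (0,0):
1 1 0
0 1 1
0 0 1
0 1 0
0 0 1

After press 3 at (3,2):
1 1 0
0 1 1
0 0 0
0 0 1
0 0 0

After press 4 at (4,0):
1 1 0
0 1 1
0 0 0
1 0 1
1 1 0

After press 5 at (2,1):
1 1 0
0 0 1
1 1 1
1 1 1
1 1 0

After press 6 at (3,2):
1 1 0
0 0 1
1 1 0
1 0 0
1 1 1

Lights still on: 9

Answer: no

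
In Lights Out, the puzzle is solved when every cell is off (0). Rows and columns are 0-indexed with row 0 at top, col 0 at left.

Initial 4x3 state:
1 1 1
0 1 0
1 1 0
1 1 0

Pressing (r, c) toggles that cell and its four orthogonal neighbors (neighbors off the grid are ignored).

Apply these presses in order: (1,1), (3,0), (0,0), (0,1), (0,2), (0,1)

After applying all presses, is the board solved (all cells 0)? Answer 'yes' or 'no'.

Answer: yes

Derivation:
After press 1 at (1,1):
1 0 1
1 0 1
1 0 0
1 1 0

After press 2 at (3,0):
1 0 1
1 0 1
0 0 0
0 0 0

After press 3 at (0,0):
0 1 1
0 0 1
0 0 0
0 0 0

After press 4 at (0,1):
1 0 0
0 1 1
0 0 0
0 0 0

After press 5 at (0,2):
1 1 1
0 1 0
0 0 0
0 0 0

After press 6 at (0,1):
0 0 0
0 0 0
0 0 0
0 0 0

Lights still on: 0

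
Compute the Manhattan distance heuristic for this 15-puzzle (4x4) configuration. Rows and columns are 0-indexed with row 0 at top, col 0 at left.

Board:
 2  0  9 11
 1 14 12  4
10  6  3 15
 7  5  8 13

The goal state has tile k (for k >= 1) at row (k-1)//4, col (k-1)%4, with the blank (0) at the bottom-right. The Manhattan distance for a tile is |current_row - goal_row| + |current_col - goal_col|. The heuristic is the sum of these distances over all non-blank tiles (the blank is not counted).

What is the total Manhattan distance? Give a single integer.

Tile 2: at (0,0), goal (0,1), distance |0-0|+|0-1| = 1
Tile 9: at (0,2), goal (2,0), distance |0-2|+|2-0| = 4
Tile 11: at (0,3), goal (2,2), distance |0-2|+|3-2| = 3
Tile 1: at (1,0), goal (0,0), distance |1-0|+|0-0| = 1
Tile 14: at (1,1), goal (3,1), distance |1-3|+|1-1| = 2
Tile 12: at (1,2), goal (2,3), distance |1-2|+|2-3| = 2
Tile 4: at (1,3), goal (0,3), distance |1-0|+|3-3| = 1
Tile 10: at (2,0), goal (2,1), distance |2-2|+|0-1| = 1
Tile 6: at (2,1), goal (1,1), distance |2-1|+|1-1| = 1
Tile 3: at (2,2), goal (0,2), distance |2-0|+|2-2| = 2
Tile 15: at (2,3), goal (3,2), distance |2-3|+|3-2| = 2
Tile 7: at (3,0), goal (1,2), distance |3-1|+|0-2| = 4
Tile 5: at (3,1), goal (1,0), distance |3-1|+|1-0| = 3
Tile 8: at (3,2), goal (1,3), distance |3-1|+|2-3| = 3
Tile 13: at (3,3), goal (3,0), distance |3-3|+|3-0| = 3
Sum: 1 + 4 + 3 + 1 + 2 + 2 + 1 + 1 + 1 + 2 + 2 + 4 + 3 + 3 + 3 = 33

Answer: 33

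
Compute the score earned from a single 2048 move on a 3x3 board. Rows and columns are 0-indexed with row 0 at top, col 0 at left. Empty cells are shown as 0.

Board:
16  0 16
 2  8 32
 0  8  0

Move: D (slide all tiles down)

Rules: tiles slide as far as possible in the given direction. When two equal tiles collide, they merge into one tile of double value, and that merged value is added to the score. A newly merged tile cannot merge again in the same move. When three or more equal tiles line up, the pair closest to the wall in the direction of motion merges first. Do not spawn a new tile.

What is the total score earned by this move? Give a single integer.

Answer: 16

Derivation:
Slide down:
col 0: [16, 2, 0] -> [0, 16, 2]  score +0 (running 0)
col 1: [0, 8, 8] -> [0, 0, 16]  score +16 (running 16)
col 2: [16, 32, 0] -> [0, 16, 32]  score +0 (running 16)
Board after move:
 0  0  0
16  0 16
 2 16 32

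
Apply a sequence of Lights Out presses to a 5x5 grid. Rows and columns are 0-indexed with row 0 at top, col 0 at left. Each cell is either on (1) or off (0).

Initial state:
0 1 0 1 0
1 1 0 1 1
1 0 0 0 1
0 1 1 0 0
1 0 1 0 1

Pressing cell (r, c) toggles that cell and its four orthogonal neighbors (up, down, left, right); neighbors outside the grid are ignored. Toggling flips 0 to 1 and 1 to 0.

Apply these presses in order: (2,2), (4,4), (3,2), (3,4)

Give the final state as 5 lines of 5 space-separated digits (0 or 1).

Answer: 0 1 0 1 0
1 1 1 1 1
1 1 0 1 0
0 0 1 0 0
1 0 0 1 1

Derivation:
After press 1 at (2,2):
0 1 0 1 0
1 1 1 1 1
1 1 1 1 1
0 1 0 0 0
1 0 1 0 1

After press 2 at (4,4):
0 1 0 1 0
1 1 1 1 1
1 1 1 1 1
0 1 0 0 1
1 0 1 1 0

After press 3 at (3,2):
0 1 0 1 0
1 1 1 1 1
1 1 0 1 1
0 0 1 1 1
1 0 0 1 0

After press 4 at (3,4):
0 1 0 1 0
1 1 1 1 1
1 1 0 1 0
0 0 1 0 0
1 0 0 1 1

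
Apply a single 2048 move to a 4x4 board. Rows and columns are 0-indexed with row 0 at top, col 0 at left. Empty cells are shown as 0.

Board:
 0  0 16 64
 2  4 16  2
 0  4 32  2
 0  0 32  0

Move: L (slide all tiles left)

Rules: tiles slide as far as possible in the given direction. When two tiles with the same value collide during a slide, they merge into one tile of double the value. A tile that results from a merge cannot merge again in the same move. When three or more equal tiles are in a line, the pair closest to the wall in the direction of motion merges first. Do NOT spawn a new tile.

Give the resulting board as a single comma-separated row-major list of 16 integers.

Slide left:
row 0: [0, 0, 16, 64] -> [16, 64, 0, 0]
row 1: [2, 4, 16, 2] -> [2, 4, 16, 2]
row 2: [0, 4, 32, 2] -> [4, 32, 2, 0]
row 3: [0, 0, 32, 0] -> [32, 0, 0, 0]

Answer: 16, 64, 0, 0, 2, 4, 16, 2, 4, 32, 2, 0, 32, 0, 0, 0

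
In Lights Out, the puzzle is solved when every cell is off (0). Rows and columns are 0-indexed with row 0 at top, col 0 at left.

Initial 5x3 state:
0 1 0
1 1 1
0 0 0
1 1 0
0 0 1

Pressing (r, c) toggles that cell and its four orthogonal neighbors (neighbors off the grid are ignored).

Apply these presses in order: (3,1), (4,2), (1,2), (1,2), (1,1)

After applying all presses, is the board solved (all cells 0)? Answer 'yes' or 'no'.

After press 1 at (3,1):
0 1 0
1 1 1
0 1 0
0 0 1
0 1 1

After press 2 at (4,2):
0 1 0
1 1 1
0 1 0
0 0 0
0 0 0

After press 3 at (1,2):
0 1 1
1 0 0
0 1 1
0 0 0
0 0 0

After press 4 at (1,2):
0 1 0
1 1 1
0 1 0
0 0 0
0 0 0

After press 5 at (1,1):
0 0 0
0 0 0
0 0 0
0 0 0
0 0 0

Lights still on: 0

Answer: yes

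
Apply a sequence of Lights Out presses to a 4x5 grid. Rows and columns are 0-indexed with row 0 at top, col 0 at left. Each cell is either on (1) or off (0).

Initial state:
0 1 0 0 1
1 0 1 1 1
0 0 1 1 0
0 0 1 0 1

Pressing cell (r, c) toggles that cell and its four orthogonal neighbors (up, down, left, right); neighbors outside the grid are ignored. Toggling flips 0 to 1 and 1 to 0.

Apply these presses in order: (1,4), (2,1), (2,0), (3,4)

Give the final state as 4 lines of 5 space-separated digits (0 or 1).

Answer: 0 1 0 0 0
0 1 1 0 0
0 0 0 1 0
1 1 1 1 0

Derivation:
After press 1 at (1,4):
0 1 0 0 0
1 0 1 0 0
0 0 1 1 1
0 0 1 0 1

After press 2 at (2,1):
0 1 0 0 0
1 1 1 0 0
1 1 0 1 1
0 1 1 0 1

After press 3 at (2,0):
0 1 0 0 0
0 1 1 0 0
0 0 0 1 1
1 1 1 0 1

After press 4 at (3,4):
0 1 0 0 0
0 1 1 0 0
0 0 0 1 0
1 1 1 1 0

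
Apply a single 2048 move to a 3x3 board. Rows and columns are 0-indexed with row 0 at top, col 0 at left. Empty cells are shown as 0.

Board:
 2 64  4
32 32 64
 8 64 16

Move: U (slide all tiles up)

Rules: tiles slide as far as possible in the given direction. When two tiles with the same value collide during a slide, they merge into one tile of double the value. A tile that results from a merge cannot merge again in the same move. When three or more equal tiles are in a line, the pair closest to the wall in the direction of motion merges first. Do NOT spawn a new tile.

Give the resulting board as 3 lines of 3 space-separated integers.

Answer:  2 64  4
32 32 64
 8 64 16

Derivation:
Slide up:
col 0: [2, 32, 8] -> [2, 32, 8]
col 1: [64, 32, 64] -> [64, 32, 64]
col 2: [4, 64, 16] -> [4, 64, 16]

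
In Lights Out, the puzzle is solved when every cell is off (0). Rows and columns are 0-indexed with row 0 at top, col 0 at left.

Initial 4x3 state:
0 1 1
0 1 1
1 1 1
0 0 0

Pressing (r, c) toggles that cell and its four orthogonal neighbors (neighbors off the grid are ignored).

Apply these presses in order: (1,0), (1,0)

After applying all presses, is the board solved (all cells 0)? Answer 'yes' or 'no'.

After press 1 at (1,0):
1 1 1
1 0 1
0 1 1
0 0 0

After press 2 at (1,0):
0 1 1
0 1 1
1 1 1
0 0 0

Lights still on: 7

Answer: no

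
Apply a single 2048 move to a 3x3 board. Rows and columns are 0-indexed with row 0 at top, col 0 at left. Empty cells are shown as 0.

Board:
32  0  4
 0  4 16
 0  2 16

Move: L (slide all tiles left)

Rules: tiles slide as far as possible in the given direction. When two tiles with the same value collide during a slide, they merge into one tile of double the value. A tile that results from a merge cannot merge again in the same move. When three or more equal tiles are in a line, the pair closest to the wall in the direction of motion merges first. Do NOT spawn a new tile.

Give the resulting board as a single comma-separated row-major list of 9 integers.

Answer: 32, 4, 0, 4, 16, 0, 2, 16, 0

Derivation:
Slide left:
row 0: [32, 0, 4] -> [32, 4, 0]
row 1: [0, 4, 16] -> [4, 16, 0]
row 2: [0, 2, 16] -> [2, 16, 0]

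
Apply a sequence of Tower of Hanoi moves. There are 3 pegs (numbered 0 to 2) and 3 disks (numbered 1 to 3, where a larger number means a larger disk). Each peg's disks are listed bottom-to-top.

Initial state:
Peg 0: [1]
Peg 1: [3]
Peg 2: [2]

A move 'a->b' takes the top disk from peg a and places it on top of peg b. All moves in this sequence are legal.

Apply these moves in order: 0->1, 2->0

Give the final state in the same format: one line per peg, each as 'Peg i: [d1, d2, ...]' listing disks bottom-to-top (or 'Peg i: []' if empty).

After move 1 (0->1):
Peg 0: []
Peg 1: [3, 1]
Peg 2: [2]

After move 2 (2->0):
Peg 0: [2]
Peg 1: [3, 1]
Peg 2: []

Answer: Peg 0: [2]
Peg 1: [3, 1]
Peg 2: []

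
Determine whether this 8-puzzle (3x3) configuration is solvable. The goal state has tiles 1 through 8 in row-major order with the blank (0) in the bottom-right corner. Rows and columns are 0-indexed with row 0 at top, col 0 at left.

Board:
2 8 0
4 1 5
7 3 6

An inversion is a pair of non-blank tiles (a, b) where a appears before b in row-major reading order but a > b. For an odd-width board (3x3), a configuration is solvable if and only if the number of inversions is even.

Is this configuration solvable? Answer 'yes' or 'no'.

Answer: yes

Derivation:
Inversions (pairs i<j in row-major order where tile[i] > tile[j] > 0): 12
12 is even, so the puzzle is solvable.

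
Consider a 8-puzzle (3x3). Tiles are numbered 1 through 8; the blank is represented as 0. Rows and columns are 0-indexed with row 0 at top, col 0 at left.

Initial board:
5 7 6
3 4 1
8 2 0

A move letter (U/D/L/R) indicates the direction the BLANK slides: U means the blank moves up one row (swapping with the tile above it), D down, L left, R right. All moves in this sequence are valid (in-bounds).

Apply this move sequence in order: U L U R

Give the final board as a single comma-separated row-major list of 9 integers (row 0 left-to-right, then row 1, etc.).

Answer: 5, 6, 0, 3, 7, 4, 8, 2, 1

Derivation:
After move 1 (U):
5 7 6
3 4 0
8 2 1

After move 2 (L):
5 7 6
3 0 4
8 2 1

After move 3 (U):
5 0 6
3 7 4
8 2 1

After move 4 (R):
5 6 0
3 7 4
8 2 1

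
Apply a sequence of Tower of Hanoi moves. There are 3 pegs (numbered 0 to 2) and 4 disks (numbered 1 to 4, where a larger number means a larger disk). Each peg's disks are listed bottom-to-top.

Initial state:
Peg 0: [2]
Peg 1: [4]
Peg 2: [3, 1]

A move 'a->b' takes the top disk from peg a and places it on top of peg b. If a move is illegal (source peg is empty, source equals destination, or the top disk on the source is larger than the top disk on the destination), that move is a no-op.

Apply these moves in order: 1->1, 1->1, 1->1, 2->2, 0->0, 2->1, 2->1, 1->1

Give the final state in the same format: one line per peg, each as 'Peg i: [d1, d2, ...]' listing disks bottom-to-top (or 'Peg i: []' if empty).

Answer: Peg 0: [2]
Peg 1: [4, 1]
Peg 2: [3]

Derivation:
After move 1 (1->1):
Peg 0: [2]
Peg 1: [4]
Peg 2: [3, 1]

After move 2 (1->1):
Peg 0: [2]
Peg 1: [4]
Peg 2: [3, 1]

After move 3 (1->1):
Peg 0: [2]
Peg 1: [4]
Peg 2: [3, 1]

After move 4 (2->2):
Peg 0: [2]
Peg 1: [4]
Peg 2: [3, 1]

After move 5 (0->0):
Peg 0: [2]
Peg 1: [4]
Peg 2: [3, 1]

After move 6 (2->1):
Peg 0: [2]
Peg 1: [4, 1]
Peg 2: [3]

After move 7 (2->1):
Peg 0: [2]
Peg 1: [4, 1]
Peg 2: [3]

After move 8 (1->1):
Peg 0: [2]
Peg 1: [4, 1]
Peg 2: [3]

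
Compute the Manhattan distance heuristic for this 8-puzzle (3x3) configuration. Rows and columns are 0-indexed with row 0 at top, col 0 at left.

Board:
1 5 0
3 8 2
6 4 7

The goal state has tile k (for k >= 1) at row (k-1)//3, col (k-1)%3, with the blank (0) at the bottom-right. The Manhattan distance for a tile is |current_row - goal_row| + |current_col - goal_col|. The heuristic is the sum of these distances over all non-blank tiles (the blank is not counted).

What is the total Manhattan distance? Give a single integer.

Tile 1: at (0,0), goal (0,0), distance |0-0|+|0-0| = 0
Tile 5: at (0,1), goal (1,1), distance |0-1|+|1-1| = 1
Tile 3: at (1,0), goal (0,2), distance |1-0|+|0-2| = 3
Tile 8: at (1,1), goal (2,1), distance |1-2|+|1-1| = 1
Tile 2: at (1,2), goal (0,1), distance |1-0|+|2-1| = 2
Tile 6: at (2,0), goal (1,2), distance |2-1|+|0-2| = 3
Tile 4: at (2,1), goal (1,0), distance |2-1|+|1-0| = 2
Tile 7: at (2,2), goal (2,0), distance |2-2|+|2-0| = 2
Sum: 0 + 1 + 3 + 1 + 2 + 3 + 2 + 2 = 14

Answer: 14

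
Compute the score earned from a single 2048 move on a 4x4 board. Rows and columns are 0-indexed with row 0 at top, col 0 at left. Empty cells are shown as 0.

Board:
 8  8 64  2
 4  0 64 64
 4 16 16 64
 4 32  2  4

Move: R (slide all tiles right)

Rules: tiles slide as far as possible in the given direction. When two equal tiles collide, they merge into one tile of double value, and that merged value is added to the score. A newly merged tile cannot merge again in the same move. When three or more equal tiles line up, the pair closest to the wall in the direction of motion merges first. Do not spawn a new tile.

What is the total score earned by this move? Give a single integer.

Slide right:
row 0: [8, 8, 64, 2] -> [0, 16, 64, 2]  score +16 (running 16)
row 1: [4, 0, 64, 64] -> [0, 0, 4, 128]  score +128 (running 144)
row 2: [4, 16, 16, 64] -> [0, 4, 32, 64]  score +32 (running 176)
row 3: [4, 32, 2, 4] -> [4, 32, 2, 4]  score +0 (running 176)
Board after move:
  0  16  64   2
  0   0   4 128
  0   4  32  64
  4  32   2   4

Answer: 176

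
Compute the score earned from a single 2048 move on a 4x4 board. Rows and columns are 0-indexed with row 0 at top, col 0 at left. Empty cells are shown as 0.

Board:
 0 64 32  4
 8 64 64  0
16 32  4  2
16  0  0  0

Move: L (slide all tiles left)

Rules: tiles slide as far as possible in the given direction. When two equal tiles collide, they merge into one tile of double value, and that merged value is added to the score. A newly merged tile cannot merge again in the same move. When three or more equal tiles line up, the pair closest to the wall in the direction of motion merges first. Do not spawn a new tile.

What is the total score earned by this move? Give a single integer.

Slide left:
row 0: [0, 64, 32, 4] -> [64, 32, 4, 0]  score +0 (running 0)
row 1: [8, 64, 64, 0] -> [8, 128, 0, 0]  score +128 (running 128)
row 2: [16, 32, 4, 2] -> [16, 32, 4, 2]  score +0 (running 128)
row 3: [16, 0, 0, 0] -> [16, 0, 0, 0]  score +0 (running 128)
Board after move:
 64  32   4   0
  8 128   0   0
 16  32   4   2
 16   0   0   0

Answer: 128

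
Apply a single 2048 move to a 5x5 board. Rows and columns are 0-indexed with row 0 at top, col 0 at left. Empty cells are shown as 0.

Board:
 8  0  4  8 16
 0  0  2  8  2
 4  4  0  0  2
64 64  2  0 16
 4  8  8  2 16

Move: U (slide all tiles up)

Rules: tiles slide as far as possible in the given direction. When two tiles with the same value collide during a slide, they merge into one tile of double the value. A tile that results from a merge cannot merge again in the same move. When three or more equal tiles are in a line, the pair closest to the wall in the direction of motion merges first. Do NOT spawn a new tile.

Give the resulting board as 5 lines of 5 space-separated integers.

Answer:  8  4  4 16 16
 4 64  4  2  4
64  8  8  0 32
 4  0  0  0  0
 0  0  0  0  0

Derivation:
Slide up:
col 0: [8, 0, 4, 64, 4] -> [8, 4, 64, 4, 0]
col 1: [0, 0, 4, 64, 8] -> [4, 64, 8, 0, 0]
col 2: [4, 2, 0, 2, 8] -> [4, 4, 8, 0, 0]
col 3: [8, 8, 0, 0, 2] -> [16, 2, 0, 0, 0]
col 4: [16, 2, 2, 16, 16] -> [16, 4, 32, 0, 0]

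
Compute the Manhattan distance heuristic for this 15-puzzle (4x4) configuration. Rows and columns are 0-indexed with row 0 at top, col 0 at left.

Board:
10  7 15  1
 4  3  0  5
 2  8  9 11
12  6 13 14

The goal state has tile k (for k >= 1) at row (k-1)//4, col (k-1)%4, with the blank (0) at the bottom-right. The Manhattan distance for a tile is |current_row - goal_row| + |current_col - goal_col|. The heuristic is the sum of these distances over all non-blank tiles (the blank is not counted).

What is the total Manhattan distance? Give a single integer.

Tile 10: at (0,0), goal (2,1), distance |0-2|+|0-1| = 3
Tile 7: at (0,1), goal (1,2), distance |0-1|+|1-2| = 2
Tile 15: at (0,2), goal (3,2), distance |0-3|+|2-2| = 3
Tile 1: at (0,3), goal (0,0), distance |0-0|+|3-0| = 3
Tile 4: at (1,0), goal (0,3), distance |1-0|+|0-3| = 4
Tile 3: at (1,1), goal (0,2), distance |1-0|+|1-2| = 2
Tile 5: at (1,3), goal (1,0), distance |1-1|+|3-0| = 3
Tile 2: at (2,0), goal (0,1), distance |2-0|+|0-1| = 3
Tile 8: at (2,1), goal (1,3), distance |2-1|+|1-3| = 3
Tile 9: at (2,2), goal (2,0), distance |2-2|+|2-0| = 2
Tile 11: at (2,3), goal (2,2), distance |2-2|+|3-2| = 1
Tile 12: at (3,0), goal (2,3), distance |3-2|+|0-3| = 4
Tile 6: at (3,1), goal (1,1), distance |3-1|+|1-1| = 2
Tile 13: at (3,2), goal (3,0), distance |3-3|+|2-0| = 2
Tile 14: at (3,3), goal (3,1), distance |3-3|+|3-1| = 2
Sum: 3 + 2 + 3 + 3 + 4 + 2 + 3 + 3 + 3 + 2 + 1 + 4 + 2 + 2 + 2 = 39

Answer: 39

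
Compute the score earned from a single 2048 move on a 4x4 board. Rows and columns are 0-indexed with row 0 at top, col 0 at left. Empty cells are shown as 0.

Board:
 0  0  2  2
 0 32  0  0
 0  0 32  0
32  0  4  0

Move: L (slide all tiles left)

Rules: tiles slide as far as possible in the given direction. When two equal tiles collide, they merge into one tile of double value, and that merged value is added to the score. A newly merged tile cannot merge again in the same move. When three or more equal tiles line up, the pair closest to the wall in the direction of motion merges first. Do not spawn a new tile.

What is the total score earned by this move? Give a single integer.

Answer: 4

Derivation:
Slide left:
row 0: [0, 0, 2, 2] -> [4, 0, 0, 0]  score +4 (running 4)
row 1: [0, 32, 0, 0] -> [32, 0, 0, 0]  score +0 (running 4)
row 2: [0, 0, 32, 0] -> [32, 0, 0, 0]  score +0 (running 4)
row 3: [32, 0, 4, 0] -> [32, 4, 0, 0]  score +0 (running 4)
Board after move:
 4  0  0  0
32  0  0  0
32  0  0  0
32  4  0  0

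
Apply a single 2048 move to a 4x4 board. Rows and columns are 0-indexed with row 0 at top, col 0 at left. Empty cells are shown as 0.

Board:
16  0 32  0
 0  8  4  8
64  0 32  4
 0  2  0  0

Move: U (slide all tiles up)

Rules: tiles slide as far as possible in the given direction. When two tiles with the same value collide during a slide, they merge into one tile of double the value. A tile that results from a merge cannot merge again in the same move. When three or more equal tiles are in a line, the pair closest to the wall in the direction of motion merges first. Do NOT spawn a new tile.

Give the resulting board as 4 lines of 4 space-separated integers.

Slide up:
col 0: [16, 0, 64, 0] -> [16, 64, 0, 0]
col 1: [0, 8, 0, 2] -> [8, 2, 0, 0]
col 2: [32, 4, 32, 0] -> [32, 4, 32, 0]
col 3: [0, 8, 4, 0] -> [8, 4, 0, 0]

Answer: 16  8 32  8
64  2  4  4
 0  0 32  0
 0  0  0  0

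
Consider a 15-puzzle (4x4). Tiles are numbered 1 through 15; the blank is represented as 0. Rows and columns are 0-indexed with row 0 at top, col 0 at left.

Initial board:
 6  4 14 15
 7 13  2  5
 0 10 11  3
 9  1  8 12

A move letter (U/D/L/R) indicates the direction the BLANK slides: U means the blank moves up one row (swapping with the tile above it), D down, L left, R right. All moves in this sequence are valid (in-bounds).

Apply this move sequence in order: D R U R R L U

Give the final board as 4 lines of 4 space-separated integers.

After move 1 (D):
 6  4 14 15
 7 13  2  5
 9 10 11  3
 0  1  8 12

After move 2 (R):
 6  4 14 15
 7 13  2  5
 9 10 11  3
 1  0  8 12

After move 3 (U):
 6  4 14 15
 7 13  2  5
 9  0 11  3
 1 10  8 12

After move 4 (R):
 6  4 14 15
 7 13  2  5
 9 11  0  3
 1 10  8 12

After move 5 (R):
 6  4 14 15
 7 13  2  5
 9 11  3  0
 1 10  8 12

After move 6 (L):
 6  4 14 15
 7 13  2  5
 9 11  0  3
 1 10  8 12

After move 7 (U):
 6  4 14 15
 7 13  0  5
 9 11  2  3
 1 10  8 12

Answer:  6  4 14 15
 7 13  0  5
 9 11  2  3
 1 10  8 12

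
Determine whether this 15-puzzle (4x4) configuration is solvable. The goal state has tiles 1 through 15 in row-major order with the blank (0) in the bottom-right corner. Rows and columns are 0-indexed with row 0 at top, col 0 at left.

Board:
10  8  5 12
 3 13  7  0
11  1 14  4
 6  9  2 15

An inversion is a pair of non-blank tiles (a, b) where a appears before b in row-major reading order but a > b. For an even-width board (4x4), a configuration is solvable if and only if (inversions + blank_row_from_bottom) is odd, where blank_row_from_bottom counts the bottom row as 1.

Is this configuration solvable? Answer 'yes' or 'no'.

Answer: no

Derivation:
Inversions: 53
Blank is in row 1 (0-indexed from top), which is row 3 counting from the bottom (bottom = 1).
53 + 3 = 56, which is even, so the puzzle is not solvable.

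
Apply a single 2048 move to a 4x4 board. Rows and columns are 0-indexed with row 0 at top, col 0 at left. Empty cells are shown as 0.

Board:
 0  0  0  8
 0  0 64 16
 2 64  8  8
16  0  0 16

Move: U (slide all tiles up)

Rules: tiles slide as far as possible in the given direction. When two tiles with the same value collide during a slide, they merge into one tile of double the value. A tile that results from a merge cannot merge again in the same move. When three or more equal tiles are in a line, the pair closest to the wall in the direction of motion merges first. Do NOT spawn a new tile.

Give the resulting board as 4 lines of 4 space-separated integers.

Slide up:
col 0: [0, 0, 2, 16] -> [2, 16, 0, 0]
col 1: [0, 0, 64, 0] -> [64, 0, 0, 0]
col 2: [0, 64, 8, 0] -> [64, 8, 0, 0]
col 3: [8, 16, 8, 16] -> [8, 16, 8, 16]

Answer:  2 64 64  8
16  0  8 16
 0  0  0  8
 0  0  0 16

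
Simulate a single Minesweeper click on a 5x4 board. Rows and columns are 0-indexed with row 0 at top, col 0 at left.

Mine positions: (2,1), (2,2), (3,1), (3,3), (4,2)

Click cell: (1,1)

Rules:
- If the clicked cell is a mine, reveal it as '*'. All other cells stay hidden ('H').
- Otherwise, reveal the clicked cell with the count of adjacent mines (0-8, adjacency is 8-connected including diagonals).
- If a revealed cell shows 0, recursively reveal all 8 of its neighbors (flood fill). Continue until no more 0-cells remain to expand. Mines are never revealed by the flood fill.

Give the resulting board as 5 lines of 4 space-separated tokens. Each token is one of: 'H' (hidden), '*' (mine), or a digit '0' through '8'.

H H H H
H 2 H H
H H H H
H H H H
H H H H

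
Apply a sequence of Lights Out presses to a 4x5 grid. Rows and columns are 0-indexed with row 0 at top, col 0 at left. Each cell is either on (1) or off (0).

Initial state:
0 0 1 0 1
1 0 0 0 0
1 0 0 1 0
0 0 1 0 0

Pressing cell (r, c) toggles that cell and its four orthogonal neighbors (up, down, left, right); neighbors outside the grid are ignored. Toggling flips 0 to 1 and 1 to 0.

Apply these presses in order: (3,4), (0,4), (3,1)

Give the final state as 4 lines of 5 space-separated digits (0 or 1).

Answer: 0 0 1 1 0
1 0 0 0 1
1 1 0 1 1
1 1 0 1 1

Derivation:
After press 1 at (3,4):
0 0 1 0 1
1 0 0 0 0
1 0 0 1 1
0 0 1 1 1

After press 2 at (0,4):
0 0 1 1 0
1 0 0 0 1
1 0 0 1 1
0 0 1 1 1

After press 3 at (3,1):
0 0 1 1 0
1 0 0 0 1
1 1 0 1 1
1 1 0 1 1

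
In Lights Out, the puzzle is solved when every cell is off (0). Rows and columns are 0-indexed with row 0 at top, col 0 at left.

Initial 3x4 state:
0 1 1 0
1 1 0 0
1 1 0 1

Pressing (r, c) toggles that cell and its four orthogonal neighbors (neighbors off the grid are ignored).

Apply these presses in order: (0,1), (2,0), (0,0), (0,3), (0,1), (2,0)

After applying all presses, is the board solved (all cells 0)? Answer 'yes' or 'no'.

Answer: no

Derivation:
After press 1 at (0,1):
1 0 0 0
1 0 0 0
1 1 0 1

After press 2 at (2,0):
1 0 0 0
0 0 0 0
0 0 0 1

After press 3 at (0,0):
0 1 0 0
1 0 0 0
0 0 0 1

After press 4 at (0,3):
0 1 1 1
1 0 0 1
0 0 0 1

After press 5 at (0,1):
1 0 0 1
1 1 0 1
0 0 0 1

After press 6 at (2,0):
1 0 0 1
0 1 0 1
1 1 0 1

Lights still on: 7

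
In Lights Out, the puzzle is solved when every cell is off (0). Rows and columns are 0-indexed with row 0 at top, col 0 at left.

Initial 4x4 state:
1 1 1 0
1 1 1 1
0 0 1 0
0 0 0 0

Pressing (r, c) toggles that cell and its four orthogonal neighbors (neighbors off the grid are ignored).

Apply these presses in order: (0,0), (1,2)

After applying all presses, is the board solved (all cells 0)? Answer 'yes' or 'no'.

Answer: yes

Derivation:
After press 1 at (0,0):
0 0 1 0
0 1 1 1
0 0 1 0
0 0 0 0

After press 2 at (1,2):
0 0 0 0
0 0 0 0
0 0 0 0
0 0 0 0

Lights still on: 0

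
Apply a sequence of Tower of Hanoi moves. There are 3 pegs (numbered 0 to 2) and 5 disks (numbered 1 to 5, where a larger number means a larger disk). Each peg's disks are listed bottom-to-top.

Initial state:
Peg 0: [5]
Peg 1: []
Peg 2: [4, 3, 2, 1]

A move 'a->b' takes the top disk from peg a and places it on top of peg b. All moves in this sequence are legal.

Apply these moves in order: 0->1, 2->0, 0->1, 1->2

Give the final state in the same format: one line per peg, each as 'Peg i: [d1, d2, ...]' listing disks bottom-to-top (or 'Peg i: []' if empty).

After move 1 (0->1):
Peg 0: []
Peg 1: [5]
Peg 2: [4, 3, 2, 1]

After move 2 (2->0):
Peg 0: [1]
Peg 1: [5]
Peg 2: [4, 3, 2]

After move 3 (0->1):
Peg 0: []
Peg 1: [5, 1]
Peg 2: [4, 3, 2]

After move 4 (1->2):
Peg 0: []
Peg 1: [5]
Peg 2: [4, 3, 2, 1]

Answer: Peg 0: []
Peg 1: [5]
Peg 2: [4, 3, 2, 1]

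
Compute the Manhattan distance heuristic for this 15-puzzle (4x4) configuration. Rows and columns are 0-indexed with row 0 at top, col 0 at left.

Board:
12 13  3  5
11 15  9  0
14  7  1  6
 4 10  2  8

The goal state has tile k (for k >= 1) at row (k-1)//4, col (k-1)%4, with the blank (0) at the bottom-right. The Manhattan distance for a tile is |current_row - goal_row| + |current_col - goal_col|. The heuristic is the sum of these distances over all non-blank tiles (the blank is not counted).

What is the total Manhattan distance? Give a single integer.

Tile 12: at (0,0), goal (2,3), distance |0-2|+|0-3| = 5
Tile 13: at (0,1), goal (3,0), distance |0-3|+|1-0| = 4
Tile 3: at (0,2), goal (0,2), distance |0-0|+|2-2| = 0
Tile 5: at (0,3), goal (1,0), distance |0-1|+|3-0| = 4
Tile 11: at (1,0), goal (2,2), distance |1-2|+|0-2| = 3
Tile 15: at (1,1), goal (3,2), distance |1-3|+|1-2| = 3
Tile 9: at (1,2), goal (2,0), distance |1-2|+|2-0| = 3
Tile 14: at (2,0), goal (3,1), distance |2-3|+|0-1| = 2
Tile 7: at (2,1), goal (1,2), distance |2-1|+|1-2| = 2
Tile 1: at (2,2), goal (0,0), distance |2-0|+|2-0| = 4
Tile 6: at (2,3), goal (1,1), distance |2-1|+|3-1| = 3
Tile 4: at (3,0), goal (0,3), distance |3-0|+|0-3| = 6
Tile 10: at (3,1), goal (2,1), distance |3-2|+|1-1| = 1
Tile 2: at (3,2), goal (0,1), distance |3-0|+|2-1| = 4
Tile 8: at (3,3), goal (1,3), distance |3-1|+|3-3| = 2
Sum: 5 + 4 + 0 + 4 + 3 + 3 + 3 + 2 + 2 + 4 + 3 + 6 + 1 + 4 + 2 = 46

Answer: 46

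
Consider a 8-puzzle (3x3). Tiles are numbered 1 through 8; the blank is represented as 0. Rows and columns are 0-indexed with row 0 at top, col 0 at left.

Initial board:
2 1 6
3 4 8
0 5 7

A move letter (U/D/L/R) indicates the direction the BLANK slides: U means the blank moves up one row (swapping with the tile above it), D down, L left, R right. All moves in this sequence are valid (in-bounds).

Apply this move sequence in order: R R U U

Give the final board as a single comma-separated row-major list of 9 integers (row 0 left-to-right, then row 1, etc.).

Answer: 2, 1, 0, 3, 4, 6, 5, 7, 8

Derivation:
After move 1 (R):
2 1 6
3 4 8
5 0 7

After move 2 (R):
2 1 6
3 4 8
5 7 0

After move 3 (U):
2 1 6
3 4 0
5 7 8

After move 4 (U):
2 1 0
3 4 6
5 7 8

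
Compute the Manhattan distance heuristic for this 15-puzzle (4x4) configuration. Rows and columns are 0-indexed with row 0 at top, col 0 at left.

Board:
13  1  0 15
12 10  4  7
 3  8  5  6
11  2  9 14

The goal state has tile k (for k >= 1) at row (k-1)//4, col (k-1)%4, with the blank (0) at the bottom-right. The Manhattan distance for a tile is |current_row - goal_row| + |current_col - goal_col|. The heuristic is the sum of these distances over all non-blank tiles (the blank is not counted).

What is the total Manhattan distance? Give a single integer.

Answer: 40

Derivation:
Tile 13: at (0,0), goal (3,0), distance |0-3|+|0-0| = 3
Tile 1: at (0,1), goal (0,0), distance |0-0|+|1-0| = 1
Tile 15: at (0,3), goal (3,2), distance |0-3|+|3-2| = 4
Tile 12: at (1,0), goal (2,3), distance |1-2|+|0-3| = 4
Tile 10: at (1,1), goal (2,1), distance |1-2|+|1-1| = 1
Tile 4: at (1,2), goal (0,3), distance |1-0|+|2-3| = 2
Tile 7: at (1,3), goal (1,2), distance |1-1|+|3-2| = 1
Tile 3: at (2,0), goal (0,2), distance |2-0|+|0-2| = 4
Tile 8: at (2,1), goal (1,3), distance |2-1|+|1-3| = 3
Tile 5: at (2,2), goal (1,0), distance |2-1|+|2-0| = 3
Tile 6: at (2,3), goal (1,1), distance |2-1|+|3-1| = 3
Tile 11: at (3,0), goal (2,2), distance |3-2|+|0-2| = 3
Tile 2: at (3,1), goal (0,1), distance |3-0|+|1-1| = 3
Tile 9: at (3,2), goal (2,0), distance |3-2|+|2-0| = 3
Tile 14: at (3,3), goal (3,1), distance |3-3|+|3-1| = 2
Sum: 3 + 1 + 4 + 4 + 1 + 2 + 1 + 4 + 3 + 3 + 3 + 3 + 3 + 3 + 2 = 40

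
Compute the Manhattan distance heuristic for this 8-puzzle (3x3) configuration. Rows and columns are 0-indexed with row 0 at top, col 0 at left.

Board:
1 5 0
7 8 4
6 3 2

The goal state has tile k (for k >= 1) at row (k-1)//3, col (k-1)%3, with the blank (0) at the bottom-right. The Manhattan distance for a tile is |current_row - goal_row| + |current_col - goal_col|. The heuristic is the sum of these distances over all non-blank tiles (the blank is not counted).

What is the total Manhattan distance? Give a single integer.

Answer: 14

Derivation:
Tile 1: (0,0)->(0,0) = 0
Tile 5: (0,1)->(1,1) = 1
Tile 7: (1,0)->(2,0) = 1
Tile 8: (1,1)->(2,1) = 1
Tile 4: (1,2)->(1,0) = 2
Tile 6: (2,0)->(1,2) = 3
Tile 3: (2,1)->(0,2) = 3
Tile 2: (2,2)->(0,1) = 3
Sum: 0 + 1 + 1 + 1 + 2 + 3 + 3 + 3 = 14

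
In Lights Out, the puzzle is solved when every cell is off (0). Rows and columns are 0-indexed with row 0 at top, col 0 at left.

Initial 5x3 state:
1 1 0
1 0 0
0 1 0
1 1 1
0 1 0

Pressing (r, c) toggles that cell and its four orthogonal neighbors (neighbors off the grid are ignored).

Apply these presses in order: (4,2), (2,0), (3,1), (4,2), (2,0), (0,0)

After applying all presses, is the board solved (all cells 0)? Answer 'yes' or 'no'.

After press 1 at (4,2):
1 1 0
1 0 0
0 1 0
1 1 0
0 0 1

After press 2 at (2,0):
1 1 0
0 0 0
1 0 0
0 1 0
0 0 1

After press 3 at (3,1):
1 1 0
0 0 0
1 1 0
1 0 1
0 1 1

After press 4 at (4,2):
1 1 0
0 0 0
1 1 0
1 0 0
0 0 0

After press 5 at (2,0):
1 1 0
1 0 0
0 0 0
0 0 0
0 0 0

After press 6 at (0,0):
0 0 0
0 0 0
0 0 0
0 0 0
0 0 0

Lights still on: 0

Answer: yes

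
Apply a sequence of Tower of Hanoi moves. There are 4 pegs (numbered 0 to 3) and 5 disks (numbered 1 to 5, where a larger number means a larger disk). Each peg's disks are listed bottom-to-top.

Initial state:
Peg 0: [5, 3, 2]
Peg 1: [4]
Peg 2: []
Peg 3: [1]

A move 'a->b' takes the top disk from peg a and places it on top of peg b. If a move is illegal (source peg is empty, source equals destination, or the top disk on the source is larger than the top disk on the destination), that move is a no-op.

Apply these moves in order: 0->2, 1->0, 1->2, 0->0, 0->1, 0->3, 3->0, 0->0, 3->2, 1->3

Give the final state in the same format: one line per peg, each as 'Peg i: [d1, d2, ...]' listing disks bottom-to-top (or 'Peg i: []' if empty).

Answer: Peg 0: [5, 1]
Peg 1: [4]
Peg 2: [2]
Peg 3: [3]

Derivation:
After move 1 (0->2):
Peg 0: [5, 3]
Peg 1: [4]
Peg 2: [2]
Peg 3: [1]

After move 2 (1->0):
Peg 0: [5, 3]
Peg 1: [4]
Peg 2: [2]
Peg 3: [1]

After move 3 (1->2):
Peg 0: [5, 3]
Peg 1: [4]
Peg 2: [2]
Peg 3: [1]

After move 4 (0->0):
Peg 0: [5, 3]
Peg 1: [4]
Peg 2: [2]
Peg 3: [1]

After move 5 (0->1):
Peg 0: [5]
Peg 1: [4, 3]
Peg 2: [2]
Peg 3: [1]

After move 6 (0->3):
Peg 0: [5]
Peg 1: [4, 3]
Peg 2: [2]
Peg 3: [1]

After move 7 (3->0):
Peg 0: [5, 1]
Peg 1: [4, 3]
Peg 2: [2]
Peg 3: []

After move 8 (0->0):
Peg 0: [5, 1]
Peg 1: [4, 3]
Peg 2: [2]
Peg 3: []

After move 9 (3->2):
Peg 0: [5, 1]
Peg 1: [4, 3]
Peg 2: [2]
Peg 3: []

After move 10 (1->3):
Peg 0: [5, 1]
Peg 1: [4]
Peg 2: [2]
Peg 3: [3]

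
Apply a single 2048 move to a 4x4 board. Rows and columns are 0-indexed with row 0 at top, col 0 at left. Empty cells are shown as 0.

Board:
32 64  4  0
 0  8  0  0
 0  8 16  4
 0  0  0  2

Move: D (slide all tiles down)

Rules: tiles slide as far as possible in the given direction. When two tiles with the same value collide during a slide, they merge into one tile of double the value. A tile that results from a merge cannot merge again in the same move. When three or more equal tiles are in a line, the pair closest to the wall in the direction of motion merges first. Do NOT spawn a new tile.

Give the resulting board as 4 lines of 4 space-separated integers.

Slide down:
col 0: [32, 0, 0, 0] -> [0, 0, 0, 32]
col 1: [64, 8, 8, 0] -> [0, 0, 64, 16]
col 2: [4, 0, 16, 0] -> [0, 0, 4, 16]
col 3: [0, 0, 4, 2] -> [0, 0, 4, 2]

Answer:  0  0  0  0
 0  0  0  0
 0 64  4  4
32 16 16  2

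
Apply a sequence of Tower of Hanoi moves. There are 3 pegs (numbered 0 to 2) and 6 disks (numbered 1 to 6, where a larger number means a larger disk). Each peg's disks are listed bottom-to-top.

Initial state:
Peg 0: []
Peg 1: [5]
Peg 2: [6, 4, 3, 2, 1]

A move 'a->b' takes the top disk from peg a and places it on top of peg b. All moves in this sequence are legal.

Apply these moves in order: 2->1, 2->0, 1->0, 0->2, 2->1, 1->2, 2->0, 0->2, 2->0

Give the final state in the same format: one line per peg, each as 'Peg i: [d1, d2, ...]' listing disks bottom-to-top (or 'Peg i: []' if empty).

After move 1 (2->1):
Peg 0: []
Peg 1: [5, 1]
Peg 2: [6, 4, 3, 2]

After move 2 (2->0):
Peg 0: [2]
Peg 1: [5, 1]
Peg 2: [6, 4, 3]

After move 3 (1->0):
Peg 0: [2, 1]
Peg 1: [5]
Peg 2: [6, 4, 3]

After move 4 (0->2):
Peg 0: [2]
Peg 1: [5]
Peg 2: [6, 4, 3, 1]

After move 5 (2->1):
Peg 0: [2]
Peg 1: [5, 1]
Peg 2: [6, 4, 3]

After move 6 (1->2):
Peg 0: [2]
Peg 1: [5]
Peg 2: [6, 4, 3, 1]

After move 7 (2->0):
Peg 0: [2, 1]
Peg 1: [5]
Peg 2: [6, 4, 3]

After move 8 (0->2):
Peg 0: [2]
Peg 1: [5]
Peg 2: [6, 4, 3, 1]

After move 9 (2->0):
Peg 0: [2, 1]
Peg 1: [5]
Peg 2: [6, 4, 3]

Answer: Peg 0: [2, 1]
Peg 1: [5]
Peg 2: [6, 4, 3]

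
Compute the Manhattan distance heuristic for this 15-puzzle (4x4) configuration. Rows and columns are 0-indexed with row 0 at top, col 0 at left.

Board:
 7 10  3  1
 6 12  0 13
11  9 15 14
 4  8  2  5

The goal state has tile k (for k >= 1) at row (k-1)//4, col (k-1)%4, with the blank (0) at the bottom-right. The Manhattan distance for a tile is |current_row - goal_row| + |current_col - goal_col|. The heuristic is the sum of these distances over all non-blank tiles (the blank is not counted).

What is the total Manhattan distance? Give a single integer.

Tile 7: (0,0)->(1,2) = 3
Tile 10: (0,1)->(2,1) = 2
Tile 3: (0,2)->(0,2) = 0
Tile 1: (0,3)->(0,0) = 3
Tile 6: (1,0)->(1,1) = 1
Tile 12: (1,1)->(2,3) = 3
Tile 13: (1,3)->(3,0) = 5
Tile 11: (2,0)->(2,2) = 2
Tile 9: (2,1)->(2,0) = 1
Tile 15: (2,2)->(3,2) = 1
Tile 14: (2,3)->(3,1) = 3
Tile 4: (3,0)->(0,3) = 6
Tile 8: (3,1)->(1,3) = 4
Tile 2: (3,2)->(0,1) = 4
Tile 5: (3,3)->(1,0) = 5
Sum: 3 + 2 + 0 + 3 + 1 + 3 + 5 + 2 + 1 + 1 + 3 + 6 + 4 + 4 + 5 = 43

Answer: 43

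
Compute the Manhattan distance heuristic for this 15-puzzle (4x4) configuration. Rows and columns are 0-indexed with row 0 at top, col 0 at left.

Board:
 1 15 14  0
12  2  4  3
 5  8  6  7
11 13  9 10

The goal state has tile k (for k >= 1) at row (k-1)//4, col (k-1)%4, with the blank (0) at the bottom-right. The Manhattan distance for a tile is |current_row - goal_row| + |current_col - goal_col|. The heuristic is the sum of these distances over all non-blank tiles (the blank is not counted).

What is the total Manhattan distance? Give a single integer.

Tile 1: at (0,0), goal (0,0), distance |0-0|+|0-0| = 0
Tile 15: at (0,1), goal (3,2), distance |0-3|+|1-2| = 4
Tile 14: at (0,2), goal (3,1), distance |0-3|+|2-1| = 4
Tile 12: at (1,0), goal (2,3), distance |1-2|+|0-3| = 4
Tile 2: at (1,1), goal (0,1), distance |1-0|+|1-1| = 1
Tile 4: at (1,2), goal (0,3), distance |1-0|+|2-3| = 2
Tile 3: at (1,3), goal (0,2), distance |1-0|+|3-2| = 2
Tile 5: at (2,0), goal (1,0), distance |2-1|+|0-0| = 1
Tile 8: at (2,1), goal (1,3), distance |2-1|+|1-3| = 3
Tile 6: at (2,2), goal (1,1), distance |2-1|+|2-1| = 2
Tile 7: at (2,3), goal (1,2), distance |2-1|+|3-2| = 2
Tile 11: at (3,0), goal (2,2), distance |3-2|+|0-2| = 3
Tile 13: at (3,1), goal (3,0), distance |3-3|+|1-0| = 1
Tile 9: at (3,2), goal (2,0), distance |3-2|+|2-0| = 3
Tile 10: at (3,3), goal (2,1), distance |3-2|+|3-1| = 3
Sum: 0 + 4 + 4 + 4 + 1 + 2 + 2 + 1 + 3 + 2 + 2 + 3 + 1 + 3 + 3 = 35

Answer: 35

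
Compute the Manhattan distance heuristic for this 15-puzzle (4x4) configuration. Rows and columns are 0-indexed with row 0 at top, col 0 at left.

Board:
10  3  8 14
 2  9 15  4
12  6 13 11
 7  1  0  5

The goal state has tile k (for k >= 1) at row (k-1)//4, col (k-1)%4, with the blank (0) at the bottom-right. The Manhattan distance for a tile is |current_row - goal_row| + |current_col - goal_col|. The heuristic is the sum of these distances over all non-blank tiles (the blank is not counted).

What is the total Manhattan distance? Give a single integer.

Tile 10: at (0,0), goal (2,1), distance |0-2|+|0-1| = 3
Tile 3: at (0,1), goal (0,2), distance |0-0|+|1-2| = 1
Tile 8: at (0,2), goal (1,3), distance |0-1|+|2-3| = 2
Tile 14: at (0,3), goal (3,1), distance |0-3|+|3-1| = 5
Tile 2: at (1,0), goal (0,1), distance |1-0|+|0-1| = 2
Tile 9: at (1,1), goal (2,0), distance |1-2|+|1-0| = 2
Tile 15: at (1,2), goal (3,2), distance |1-3|+|2-2| = 2
Tile 4: at (1,3), goal (0,3), distance |1-0|+|3-3| = 1
Tile 12: at (2,0), goal (2,3), distance |2-2|+|0-3| = 3
Tile 6: at (2,1), goal (1,1), distance |2-1|+|1-1| = 1
Tile 13: at (2,2), goal (3,0), distance |2-3|+|2-0| = 3
Tile 11: at (2,3), goal (2,2), distance |2-2|+|3-2| = 1
Tile 7: at (3,0), goal (1,2), distance |3-1|+|0-2| = 4
Tile 1: at (3,1), goal (0,0), distance |3-0|+|1-0| = 4
Tile 5: at (3,3), goal (1,0), distance |3-1|+|3-0| = 5
Sum: 3 + 1 + 2 + 5 + 2 + 2 + 2 + 1 + 3 + 1 + 3 + 1 + 4 + 4 + 5 = 39

Answer: 39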